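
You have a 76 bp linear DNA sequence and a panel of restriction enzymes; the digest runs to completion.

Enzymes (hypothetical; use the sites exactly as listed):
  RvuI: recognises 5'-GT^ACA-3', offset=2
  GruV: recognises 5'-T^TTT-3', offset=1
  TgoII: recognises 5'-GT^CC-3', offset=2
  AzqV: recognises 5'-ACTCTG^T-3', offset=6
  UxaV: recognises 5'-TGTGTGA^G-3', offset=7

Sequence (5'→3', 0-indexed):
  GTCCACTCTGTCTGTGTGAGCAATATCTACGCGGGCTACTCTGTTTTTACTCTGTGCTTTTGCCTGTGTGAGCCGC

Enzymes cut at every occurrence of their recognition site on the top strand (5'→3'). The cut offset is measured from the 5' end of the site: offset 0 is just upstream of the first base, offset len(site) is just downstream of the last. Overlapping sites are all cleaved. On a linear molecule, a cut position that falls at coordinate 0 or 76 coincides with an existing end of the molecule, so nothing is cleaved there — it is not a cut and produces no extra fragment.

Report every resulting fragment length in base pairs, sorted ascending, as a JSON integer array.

[1,1,2,4,5,8,9,9,13,24]

Per-enzyme occurrences:
  RvuI (GTACA, off=2): no sites
  GruV (TTTT, off=1): starts [43, 44, 57] → cuts [44, 45, 58]
  TgoII (GTCC, off=2): starts [0] → cuts [2]
  AzqV (ACTCTGT, off=6): starts [4, 37, 48] → cuts [10, 43, 54]
  UxaV (TGTGTGAG, off=7): starts [12, 64] → cuts [19, 71]

Pooled cuts: [2, 10, 19, 43, 44, 45, 54, 58, 71]

Fragments:
  [0,2): 2 bp
  [2,10): 8 bp
  [10,19): 9 bp
  [19,43): 24 bp
  [43,44): 1 bp
  [44,45): 1 bp
  [45,54): 9 bp
  [54,58): 4 bp
  [58,71): 13 bp
  [71,76): 5 bp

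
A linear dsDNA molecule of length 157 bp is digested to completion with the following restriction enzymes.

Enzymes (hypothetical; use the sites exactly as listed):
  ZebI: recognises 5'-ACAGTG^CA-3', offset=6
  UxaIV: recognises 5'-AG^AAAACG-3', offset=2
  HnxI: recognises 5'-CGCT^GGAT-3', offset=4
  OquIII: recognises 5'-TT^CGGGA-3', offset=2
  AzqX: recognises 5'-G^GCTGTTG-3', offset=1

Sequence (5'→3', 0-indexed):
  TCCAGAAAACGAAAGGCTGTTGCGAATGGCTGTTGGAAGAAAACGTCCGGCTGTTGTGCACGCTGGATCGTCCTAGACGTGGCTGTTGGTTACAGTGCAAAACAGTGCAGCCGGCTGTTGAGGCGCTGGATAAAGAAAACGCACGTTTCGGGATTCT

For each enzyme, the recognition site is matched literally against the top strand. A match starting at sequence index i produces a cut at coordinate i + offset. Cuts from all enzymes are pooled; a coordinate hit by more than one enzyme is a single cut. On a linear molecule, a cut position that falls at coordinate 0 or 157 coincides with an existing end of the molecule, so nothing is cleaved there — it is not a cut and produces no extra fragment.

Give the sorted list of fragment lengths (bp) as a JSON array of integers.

Per-enzyme occurrences:
  ZebI (ACAGTGCA, off=6): starts [91, 101] → cuts [97, 107]
  UxaIV (AGAAAACG, off=2): starts [3, 37, 133] → cuts [5, 39, 135]
  HnxI (CGCTGGAT, off=4): starts [60, 123] → cuts [64, 127]
  OquIII (TTCGGGA, off=2): starts [146] → cuts [148]
  AzqX (GGCTGTTG, off=1): starts [14, 27, 48, 80, 112] → cuts [15, 28, 49, 81, 113]

Pooled cuts: [5, 15, 28, 39, 49, 64, 81, 97, 107, 113, 127, 135, 148]

Fragments:
  [0,5): 5 bp
  [5,15): 10 bp
  [15,28): 13 bp
  [28,39): 11 bp
  [39,49): 10 bp
  [49,64): 15 bp
  [64,81): 17 bp
  [81,97): 16 bp
  [97,107): 10 bp
  [107,113): 6 bp
  [113,127): 14 bp
  [127,135): 8 bp
  [135,148): 13 bp
  [148,157): 9 bp

[5,6,8,9,10,10,10,11,13,13,14,15,16,17]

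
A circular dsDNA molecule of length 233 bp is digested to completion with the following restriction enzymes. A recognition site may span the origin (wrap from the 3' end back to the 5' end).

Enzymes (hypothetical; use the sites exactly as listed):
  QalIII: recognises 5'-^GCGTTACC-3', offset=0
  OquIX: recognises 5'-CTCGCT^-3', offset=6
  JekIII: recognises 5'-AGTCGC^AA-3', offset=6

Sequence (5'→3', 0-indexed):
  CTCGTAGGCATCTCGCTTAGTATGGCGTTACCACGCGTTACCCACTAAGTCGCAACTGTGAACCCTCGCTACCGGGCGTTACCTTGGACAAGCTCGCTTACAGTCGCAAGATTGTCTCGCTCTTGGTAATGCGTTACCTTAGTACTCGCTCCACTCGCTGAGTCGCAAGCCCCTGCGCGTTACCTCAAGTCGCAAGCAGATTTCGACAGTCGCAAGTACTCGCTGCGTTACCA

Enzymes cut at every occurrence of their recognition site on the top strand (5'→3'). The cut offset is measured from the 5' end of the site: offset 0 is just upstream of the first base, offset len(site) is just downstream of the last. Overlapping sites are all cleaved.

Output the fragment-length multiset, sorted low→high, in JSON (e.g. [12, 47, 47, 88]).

[5,7,7,9,9,9,10,10,11,14,17,17,19,20,20,23,26]

Per-enzyme occurrences:
  QalIII (GCGTTACC, off=0): starts [24, 34, 75, 130, 176, 224] → cuts [24, 34, 75, 130, 176, 224]
  OquIX (CTCGCT, off=6): starts [11, 64, 92, 115, 144, 153, 218] → cuts [17, 70, 98, 121, 150, 159, 224]
  JekIII (AGTCGCAA, off=6): starts [47, 101, 160, 187, 207] → cuts [53, 107, 166, 193, 213]

All cut coordinates (distinct, sorted): [17, 24, 34, 53, 70, 75, 98, 107, 121, 130, 150, 159, 166, 176, 193, 213, 224]

Fragments:
  17→24: 7 bp
  24→34: 10 bp
  34→53: 19 bp
  53→70: 17 bp
  70→75: 5 bp
  75→98: 23 bp
  98→107: 9 bp
  107→121: 14 bp
  121→130: 9 bp
  130→150: 20 bp
  150→159: 9 bp
  159→166: 7 bp
  166→176: 10 bp
  176→193: 17 bp
  193→213: 20 bp
  213→224: 11 bp
  224→17 (wrap): 233-224+17 = 26 bp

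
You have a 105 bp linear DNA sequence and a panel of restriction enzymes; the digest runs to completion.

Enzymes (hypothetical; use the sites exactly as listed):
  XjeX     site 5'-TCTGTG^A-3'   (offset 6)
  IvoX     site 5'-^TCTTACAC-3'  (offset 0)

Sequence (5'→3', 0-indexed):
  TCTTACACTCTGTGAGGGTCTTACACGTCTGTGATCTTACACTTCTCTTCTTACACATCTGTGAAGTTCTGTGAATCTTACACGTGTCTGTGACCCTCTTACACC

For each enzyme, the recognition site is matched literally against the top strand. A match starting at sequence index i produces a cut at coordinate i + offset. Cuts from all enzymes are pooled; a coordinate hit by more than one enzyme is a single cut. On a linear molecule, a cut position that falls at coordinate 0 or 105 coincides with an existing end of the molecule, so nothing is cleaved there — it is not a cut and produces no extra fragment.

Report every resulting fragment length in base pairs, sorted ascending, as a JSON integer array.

Site scan:
  XjeX (TCTGTGA, off=6): starts [8, 27, 57, 67, 86] → cuts [14, 33, 63, 73, 92]
  IvoX (TCTTACAC, off=0): starts [0, 18, 34, 48, 75, 96] → cuts [18, 34, 48, 75, 96] (position 0 is a terminus of the linear molecule — no cut)

Pooled cuts: [14, 18, 33, 34, 48, 63, 73, 75, 92, 96]

Fragments:
  [0,14): 14 bp
  [14,18): 4 bp
  [18,33): 15 bp
  [33,34): 1 bp
  [34,48): 14 bp
  [48,63): 15 bp
  [63,73): 10 bp
  [73,75): 2 bp
  [75,92): 17 bp
  [92,96): 4 bp
  [96,105): 9 bp

[1,2,4,4,9,10,14,14,15,15,17]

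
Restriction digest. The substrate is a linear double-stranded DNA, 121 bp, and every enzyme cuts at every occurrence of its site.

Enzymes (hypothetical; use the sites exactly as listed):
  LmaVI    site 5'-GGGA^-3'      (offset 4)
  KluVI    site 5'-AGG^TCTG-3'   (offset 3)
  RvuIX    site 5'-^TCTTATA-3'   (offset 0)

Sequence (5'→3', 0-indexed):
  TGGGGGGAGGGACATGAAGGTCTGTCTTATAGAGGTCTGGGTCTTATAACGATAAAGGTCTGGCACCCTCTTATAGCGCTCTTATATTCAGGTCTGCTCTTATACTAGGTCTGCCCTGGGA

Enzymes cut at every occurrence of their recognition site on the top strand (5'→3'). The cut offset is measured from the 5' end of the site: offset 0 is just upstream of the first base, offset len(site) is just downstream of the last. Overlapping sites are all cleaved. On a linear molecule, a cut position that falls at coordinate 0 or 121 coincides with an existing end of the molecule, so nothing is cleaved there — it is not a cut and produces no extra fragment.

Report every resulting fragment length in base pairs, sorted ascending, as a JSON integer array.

[4,4,5,6,8,8,10,11,11,12,12,13,17]

Scan for sites:
  LmaVI GGGA/4: at [4, 8, 117] ⇒ [8, 12] (position 121 is a terminus of the linear molecule — no cut)
  KluVI AGGTCTG/3: at [17, 32, 55, 89, 106] ⇒ [20, 35, 58, 92, 109]
  RvuIX TCTTATA/0: at [24, 41, 68, 79, 97] ⇒ [24, 41, 68, 79, 97]

Pooled cuts: [8, 12, 20, 24, 35, 41, 58, 68, 79, 92, 97, 109]

Fragment lengths:
  [0,8): 8 bp
  [8,12): 4 bp
  [12,20): 8 bp
  [20,24): 4 bp
  [24,35): 11 bp
  [35,41): 6 bp
  [41,58): 17 bp
  [58,68): 10 bp
  [68,79): 11 bp
  [79,92): 13 bp
  [92,97): 5 bp
  [97,109): 12 bp
  [109,121): 12 bp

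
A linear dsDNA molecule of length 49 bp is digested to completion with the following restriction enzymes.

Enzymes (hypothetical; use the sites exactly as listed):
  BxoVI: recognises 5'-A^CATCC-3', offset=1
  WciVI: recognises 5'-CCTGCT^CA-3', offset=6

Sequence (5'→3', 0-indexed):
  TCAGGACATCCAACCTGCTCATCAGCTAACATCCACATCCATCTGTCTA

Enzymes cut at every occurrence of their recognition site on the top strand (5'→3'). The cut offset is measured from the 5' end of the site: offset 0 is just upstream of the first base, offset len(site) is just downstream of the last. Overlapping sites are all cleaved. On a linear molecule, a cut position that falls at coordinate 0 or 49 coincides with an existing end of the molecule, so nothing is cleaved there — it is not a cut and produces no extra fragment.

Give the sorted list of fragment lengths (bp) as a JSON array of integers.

[6,6,10,13,14]

Per-enzyme occurrences:
  BxoVI ACATCC/1: at [5, 28, 34] ⇒ [6, 29, 35]
  WciVI CCTGCTCA/6: at [13] ⇒ [19]

Pooled cuts: [6, 19, 29, 35]

Fragment lengths:
  [0,6): 6 bp
  [6,19): 13 bp
  [19,29): 10 bp
  [29,35): 6 bp
  [35,49): 14 bp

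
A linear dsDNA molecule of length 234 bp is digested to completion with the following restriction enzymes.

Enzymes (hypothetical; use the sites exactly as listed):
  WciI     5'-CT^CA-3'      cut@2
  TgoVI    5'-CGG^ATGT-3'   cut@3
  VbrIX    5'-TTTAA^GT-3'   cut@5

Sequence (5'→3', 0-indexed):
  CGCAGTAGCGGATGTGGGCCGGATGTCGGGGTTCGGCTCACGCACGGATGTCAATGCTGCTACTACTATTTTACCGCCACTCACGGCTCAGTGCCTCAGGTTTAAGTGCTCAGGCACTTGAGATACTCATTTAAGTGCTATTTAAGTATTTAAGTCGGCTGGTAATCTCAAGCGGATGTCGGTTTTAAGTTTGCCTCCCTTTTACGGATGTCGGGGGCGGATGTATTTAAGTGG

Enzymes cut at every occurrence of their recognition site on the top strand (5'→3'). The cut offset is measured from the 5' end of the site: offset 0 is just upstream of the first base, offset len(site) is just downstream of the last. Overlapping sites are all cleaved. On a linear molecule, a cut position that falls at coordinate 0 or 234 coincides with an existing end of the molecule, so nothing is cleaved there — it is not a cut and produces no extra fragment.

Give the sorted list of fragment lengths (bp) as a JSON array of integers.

[4,5,7,7,7,8,8,9,9,10,11,11,11,13,13,15,16,17,19,34]

Scan for sites:
  WciI (CTCA, off=2): starts [36, 79, 86, 94, 108, 125, 166] → cuts [38, 81, 88, 96, 110, 127, 168]
  TgoVI (CGGATGT, off=3): starts [8, 19, 44, 172, 204, 217] → cuts [11, 22, 47, 175, 207, 220]
  VbrIX (TTTAAGT, off=5): starts [100, 129, 140, 148, 183, 225] → cuts [105, 134, 145, 153, 188, 230]

All cut coordinates (distinct, sorted): [11, 22, 38, 47, 81, 88, 96, 105, 110, 127, 134, 145, 153, 168, 175, 188, 207, 220, 230]

Fragments:
  [0,11): 11 bp
  [11,22): 11 bp
  [22,38): 16 bp
  [38,47): 9 bp
  [47,81): 34 bp
  [81,88): 7 bp
  [88,96): 8 bp
  [96,105): 9 bp
  [105,110): 5 bp
  [110,127): 17 bp
  [127,134): 7 bp
  [134,145): 11 bp
  [145,153): 8 bp
  [153,168): 15 bp
  [168,175): 7 bp
  [175,188): 13 bp
  [188,207): 19 bp
  [207,220): 13 bp
  [220,230): 10 bp
  [230,234): 4 bp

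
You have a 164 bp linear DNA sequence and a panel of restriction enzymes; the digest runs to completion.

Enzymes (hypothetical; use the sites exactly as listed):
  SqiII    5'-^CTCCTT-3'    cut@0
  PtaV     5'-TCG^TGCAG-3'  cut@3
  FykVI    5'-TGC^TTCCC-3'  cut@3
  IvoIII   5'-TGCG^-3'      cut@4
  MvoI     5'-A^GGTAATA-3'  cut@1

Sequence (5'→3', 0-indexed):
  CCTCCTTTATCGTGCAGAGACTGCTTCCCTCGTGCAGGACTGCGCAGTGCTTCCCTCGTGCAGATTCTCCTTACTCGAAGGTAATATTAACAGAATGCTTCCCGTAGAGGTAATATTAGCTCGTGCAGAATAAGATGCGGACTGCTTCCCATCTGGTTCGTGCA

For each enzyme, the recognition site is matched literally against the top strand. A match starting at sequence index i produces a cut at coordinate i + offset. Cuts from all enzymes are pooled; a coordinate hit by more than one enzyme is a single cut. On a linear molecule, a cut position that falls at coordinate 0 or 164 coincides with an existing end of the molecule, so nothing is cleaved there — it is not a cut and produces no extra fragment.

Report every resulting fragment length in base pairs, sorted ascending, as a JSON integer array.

[1,6,6,8,8,8,10,11,12,12,13,15,16,19,19]

Site scan:
  SqiII (CTCCTT, off=0): starts [1, 66] → cuts [1, 66]
  PtaV (TCGTGCAG, off=3): starts [9, 29, 55, 120] → cuts [12, 32, 58, 123]
  FykVI (TGCTTCCC, off=3): starts [21, 47, 95, 142] → cuts [24, 50, 98, 145]
  IvoIII (TGCG, off=4): starts [40, 135] → cuts [44, 139]
  MvoI (AGGTAATA, off=1): starts [78, 107] → cuts [79, 108]

Pooled cuts: [1, 12, 24, 32, 44, 50, 58, 66, 79, 98, 108, 123, 139, 145]

Fragments:
  [0,1): 1 bp
  [1,12): 11 bp
  [12,24): 12 bp
  [24,32): 8 bp
  [32,44): 12 bp
  [44,50): 6 bp
  [50,58): 8 bp
  [58,66): 8 bp
  [66,79): 13 bp
  [79,98): 19 bp
  [98,108): 10 bp
  [108,123): 15 bp
  [123,139): 16 bp
  [139,145): 6 bp
  [145,164): 19 bp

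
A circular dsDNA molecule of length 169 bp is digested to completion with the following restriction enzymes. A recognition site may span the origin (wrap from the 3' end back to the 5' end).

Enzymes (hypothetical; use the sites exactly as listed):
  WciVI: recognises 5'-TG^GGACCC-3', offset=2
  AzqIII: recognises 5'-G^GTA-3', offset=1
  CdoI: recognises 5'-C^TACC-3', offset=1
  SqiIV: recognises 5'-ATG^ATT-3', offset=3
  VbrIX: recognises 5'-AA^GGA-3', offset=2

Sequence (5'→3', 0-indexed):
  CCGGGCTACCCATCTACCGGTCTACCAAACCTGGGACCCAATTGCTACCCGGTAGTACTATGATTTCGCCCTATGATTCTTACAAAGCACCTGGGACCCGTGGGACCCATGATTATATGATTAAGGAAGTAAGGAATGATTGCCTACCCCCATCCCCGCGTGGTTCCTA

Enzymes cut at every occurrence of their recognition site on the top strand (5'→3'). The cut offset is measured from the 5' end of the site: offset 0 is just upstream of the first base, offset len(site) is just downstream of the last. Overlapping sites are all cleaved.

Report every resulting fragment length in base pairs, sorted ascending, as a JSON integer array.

[5,6,6,6,8,8,8,8,8,9,9,11,11,12,13,18,23]

Per-enzyme occurrences:
  WciVI (TGGGACCC, off=2): starts [31, 91, 100] → cuts [33, 93, 102]
  AzqIII (GGTA, off=1): starts [50] → cuts [51]
  CdoI (CTACC, off=1): starts [5, 13, 21, 44, 143, 166] → cuts [6, 14, 22, 45, 144, 167]
  SqiIV (ATGATT, off=3): starts [59, 72, 108, 116, 135] → cuts [62, 75, 111, 119, 138]
  VbrIX (AAGGA, off=2): starts [122, 130] → cuts [124, 132]

All cut coordinates (distinct, sorted): [6, 14, 22, 33, 45, 51, 62, 75, 93, 102, 111, 119, 124, 132, 138, 144, 167]

Fragments:
  6→14: 8 bp
  14→22: 8 bp
  22→33: 11 bp
  33→45: 12 bp
  45→51: 6 bp
  51→62: 11 bp
  62→75: 13 bp
  75→93: 18 bp
  93→102: 9 bp
  102→111: 9 bp
  111→119: 8 bp
  119→124: 5 bp
  124→132: 8 bp
  132→138: 6 bp
  138→144: 6 bp
  144→167: 23 bp
  167→6 (wrap): 169-167+6 = 8 bp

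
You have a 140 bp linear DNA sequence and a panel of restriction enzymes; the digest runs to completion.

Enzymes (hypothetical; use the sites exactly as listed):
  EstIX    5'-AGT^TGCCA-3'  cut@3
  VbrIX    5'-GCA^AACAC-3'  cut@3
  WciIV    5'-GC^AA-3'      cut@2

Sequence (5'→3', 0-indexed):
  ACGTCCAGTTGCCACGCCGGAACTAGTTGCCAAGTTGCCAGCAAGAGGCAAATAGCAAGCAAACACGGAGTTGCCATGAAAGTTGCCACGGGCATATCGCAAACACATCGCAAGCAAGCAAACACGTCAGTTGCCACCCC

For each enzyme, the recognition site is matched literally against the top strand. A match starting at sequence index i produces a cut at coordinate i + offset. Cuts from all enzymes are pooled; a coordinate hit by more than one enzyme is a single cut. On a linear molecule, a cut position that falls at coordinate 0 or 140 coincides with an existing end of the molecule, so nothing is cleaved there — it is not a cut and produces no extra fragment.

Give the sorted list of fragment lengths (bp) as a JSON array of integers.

[1,1,1,4,4,4,7,7,7,8,9,9,10,10,11,12,17,18]

Site scan:
  EstIX (AGTTGCCA, off=3): starts [6, 24, 32, 68, 80, 128] → cuts [9, 27, 35, 71, 83, 131]
  VbrIX (GCAAACAC, off=3): starts [58, 98, 117] → cuts [61, 101, 120]
  WciIV (GCAA, off=2): starts [40, 47, 54, 58, 98, 109, 113, 117] → cuts [42, 49, 56, 60, 100, 111, 115, 119]

All cut coordinates (distinct, sorted): [9, 27, 35, 42, 49, 56, 60, 61, 71, 83, 100, 101, 111, 115, 119, 120, 131]

Fragment lengths:
  [0,9): 9 bp
  [9,27): 18 bp
  [27,35): 8 bp
  [35,42): 7 bp
  [42,49): 7 bp
  [49,56): 7 bp
  [56,60): 4 bp
  [60,61): 1 bp
  [61,71): 10 bp
  [71,83): 12 bp
  [83,100): 17 bp
  [100,101): 1 bp
  [101,111): 10 bp
  [111,115): 4 bp
  [115,119): 4 bp
  [119,120): 1 bp
  [120,131): 11 bp
  [131,140): 9 bp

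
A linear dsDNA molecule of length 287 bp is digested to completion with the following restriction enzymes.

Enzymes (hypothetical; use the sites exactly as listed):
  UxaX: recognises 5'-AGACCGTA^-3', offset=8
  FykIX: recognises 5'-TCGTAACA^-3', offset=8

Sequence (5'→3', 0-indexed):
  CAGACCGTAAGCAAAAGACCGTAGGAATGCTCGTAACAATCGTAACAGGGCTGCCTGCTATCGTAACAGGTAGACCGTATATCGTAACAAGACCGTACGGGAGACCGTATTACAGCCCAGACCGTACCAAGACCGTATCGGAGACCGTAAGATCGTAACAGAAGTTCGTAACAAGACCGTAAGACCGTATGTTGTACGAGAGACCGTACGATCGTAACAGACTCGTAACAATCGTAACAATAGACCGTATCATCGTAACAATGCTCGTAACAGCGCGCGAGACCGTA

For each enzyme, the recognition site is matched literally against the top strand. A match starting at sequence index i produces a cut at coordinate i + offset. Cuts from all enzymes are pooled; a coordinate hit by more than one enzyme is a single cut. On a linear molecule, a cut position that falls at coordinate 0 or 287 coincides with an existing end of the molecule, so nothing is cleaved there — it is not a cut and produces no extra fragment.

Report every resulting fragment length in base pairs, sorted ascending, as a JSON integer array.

[8,8,8,9,9,9,10,10,11,11,11,11,11,11,12,12,12,13,14,15,15,17,19,21]

Per-enzyme occurrences:
  UxaX (AGACCGTA, off=8): starts [1, 15, 71, 89, 101, 118, 129, 141, 173, 181, 200, 241, 279] → cuts [9, 23, 79, 97, 109, 126, 137, 149, 181, 189, 208, 249] (position 287 is a terminus of the linear molecule — no cut)
  FykIX (TCGTAACA, off=8): starts [30, 39, 60, 81, 152, 165, 211, 222, 231, 252, 264] → cuts [38, 47, 68, 89, 160, 173, 219, 230, 239, 260, 272]

All cut coordinates (distinct, sorted): [9, 23, 38, 47, 68, 79, 89, 97, 109, 126, 137, 149, 160, 173, 181, 189, 208, 219, 230, 239, 249, 260, 272]

Fragment lengths:
  [0,9): 9 bp
  [9,23): 14 bp
  [23,38): 15 bp
  [38,47): 9 bp
  [47,68): 21 bp
  [68,79): 11 bp
  [79,89): 10 bp
  [89,97): 8 bp
  [97,109): 12 bp
  [109,126): 17 bp
  [126,137): 11 bp
  [137,149): 12 bp
  [149,160): 11 bp
  [160,173): 13 bp
  [173,181): 8 bp
  [181,189): 8 bp
  [189,208): 19 bp
  [208,219): 11 bp
  [219,230): 11 bp
  [230,239): 9 bp
  [239,249): 10 bp
  [249,260): 11 bp
  [260,272): 12 bp
  [272,287): 15 bp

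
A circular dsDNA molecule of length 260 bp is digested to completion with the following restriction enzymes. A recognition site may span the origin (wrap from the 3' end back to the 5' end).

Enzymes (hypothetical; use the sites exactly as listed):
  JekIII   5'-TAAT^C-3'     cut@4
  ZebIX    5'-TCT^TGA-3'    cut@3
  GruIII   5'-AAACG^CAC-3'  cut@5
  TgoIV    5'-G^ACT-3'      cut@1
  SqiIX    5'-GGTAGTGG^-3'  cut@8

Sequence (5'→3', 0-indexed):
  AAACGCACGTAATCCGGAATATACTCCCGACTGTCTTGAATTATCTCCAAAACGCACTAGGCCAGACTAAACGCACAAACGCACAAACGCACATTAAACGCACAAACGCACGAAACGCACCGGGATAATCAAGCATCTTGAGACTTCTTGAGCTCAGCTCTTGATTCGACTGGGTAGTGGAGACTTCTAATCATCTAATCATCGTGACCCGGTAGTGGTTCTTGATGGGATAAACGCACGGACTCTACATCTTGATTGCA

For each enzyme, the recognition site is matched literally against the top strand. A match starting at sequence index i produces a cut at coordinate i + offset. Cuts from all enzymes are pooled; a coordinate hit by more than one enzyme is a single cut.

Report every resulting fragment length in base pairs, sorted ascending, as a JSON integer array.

Scan for sites:
  JekIII TAATC/4: at [9, 125, 187, 195] ⇒ [13, 129, 191, 199]
  ZebIX TCTTGA/3: at [33, 135, 145, 158, 219, 249] ⇒ [36, 138, 148, 161, 222, 252]
  GruIII AAACGCAC/5: at [0, 49, 68, 76, 84, 95, 103, 112, 231] ⇒ [5, 54, 73, 81, 89, 100, 108, 117, 236]
  TgoIV GACT/1: at [28, 64, 141, 167, 181, 240] ⇒ [29, 65, 142, 168, 182, 241]
  SqiIX GGTAGTGG/8: at [172, 210] ⇒ [180, 218]

Pooled cuts: [5, 13, 29, 36, 54, 65, 73, 81, 89, 100, 108, 117, 129, 138, 142, 148, 161, 168, 180, 182, 191, 199, 218, 222, 236, 241, 252]

Fragments:
  5→13: 8 bp
  13→29: 16 bp
  29→36: 7 bp
  36→54: 18 bp
  54→65: 11 bp
  65→73: 8 bp
  73→81: 8 bp
  81→89: 8 bp
  89→100: 11 bp
  100→108: 8 bp
  108→117: 9 bp
  117→129: 12 bp
  129→138: 9 bp
  138→142: 4 bp
  142→148: 6 bp
  148→161: 13 bp
  161→168: 7 bp
  168→180: 12 bp
  180→182: 2 bp
  182→191: 9 bp
  191→199: 8 bp
  199→218: 19 bp
  218→222: 4 bp
  222→236: 14 bp
  236→241: 5 bp
  241→252: 11 bp
  252→5 (wrap): 260-252+5 = 13 bp

[2,4,4,5,6,7,7,8,8,8,8,8,8,9,9,9,11,11,11,12,12,13,13,14,16,18,19]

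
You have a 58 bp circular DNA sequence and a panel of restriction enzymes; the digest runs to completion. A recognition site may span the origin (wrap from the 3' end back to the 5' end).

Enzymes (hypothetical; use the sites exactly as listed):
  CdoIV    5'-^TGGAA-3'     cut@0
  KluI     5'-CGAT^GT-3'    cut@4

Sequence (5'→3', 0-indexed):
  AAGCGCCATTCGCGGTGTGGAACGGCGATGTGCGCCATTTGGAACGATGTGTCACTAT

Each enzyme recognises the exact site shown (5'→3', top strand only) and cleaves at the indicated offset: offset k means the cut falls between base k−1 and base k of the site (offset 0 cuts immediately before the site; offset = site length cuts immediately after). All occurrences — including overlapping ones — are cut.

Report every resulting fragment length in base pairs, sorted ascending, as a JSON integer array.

Per-enzyme occurrences:
  CdoIV (TGGAA, off=0): starts [17, 39] → cuts [17, 39]
  KluI (CGATGT, off=4): starts [25, 44] → cuts [29, 48]

Pooled cuts: [17, 29, 39, 48]

Fragments:
  17→29: 12 bp
  29→39: 10 bp
  39→48: 9 bp
  48→17 (wrap): 58-48+17 = 27 bp

[9,10,12,27]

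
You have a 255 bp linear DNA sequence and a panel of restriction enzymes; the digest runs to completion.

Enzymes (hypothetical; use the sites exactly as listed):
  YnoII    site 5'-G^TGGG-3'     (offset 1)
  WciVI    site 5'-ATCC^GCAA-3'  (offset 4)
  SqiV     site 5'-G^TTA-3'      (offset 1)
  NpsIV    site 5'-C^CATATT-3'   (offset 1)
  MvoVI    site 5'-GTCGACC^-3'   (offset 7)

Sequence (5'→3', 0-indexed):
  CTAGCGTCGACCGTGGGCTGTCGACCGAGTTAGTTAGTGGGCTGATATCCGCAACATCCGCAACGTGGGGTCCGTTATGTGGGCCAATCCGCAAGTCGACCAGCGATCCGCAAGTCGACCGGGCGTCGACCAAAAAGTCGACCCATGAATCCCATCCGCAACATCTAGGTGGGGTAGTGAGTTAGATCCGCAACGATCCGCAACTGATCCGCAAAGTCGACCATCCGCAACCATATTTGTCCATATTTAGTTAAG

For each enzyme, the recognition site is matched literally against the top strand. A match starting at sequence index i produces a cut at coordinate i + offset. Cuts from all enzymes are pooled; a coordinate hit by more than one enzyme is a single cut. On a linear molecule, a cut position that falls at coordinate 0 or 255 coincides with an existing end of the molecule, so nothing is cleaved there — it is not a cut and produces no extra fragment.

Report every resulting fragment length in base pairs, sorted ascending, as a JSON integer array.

Per-enzyme occurrences:
  YnoII (GTGGG, off=1): starts [12, 36, 64, 78, 168] → cuts [13, 37, 65, 79, 169]
  WciVI (ATCCGCAA, off=4): starts [46, 55, 86, 105, 153, 185, 195, 206, 222] → cuts [50, 59, 90, 109, 157, 189, 199, 210, 226]
  SqiV (GTTA, off=1): starts [28, 32, 73, 180, 249] → cuts [29, 33, 74, 181, 250]
  NpsIV (CCATATT, off=1): starts [230, 240] → cuts [231, 241]
  MvoVI (GTCGACC, off=7): starts [5, 19, 94, 113, 124, 136, 215] → cuts [12, 26, 101, 120, 131, 143, 222]

Pooled cuts: [12, 13, 26, 29, 33, 37, 50, 59, 65, 74, 79, 90, 101, 109, 120, 131, 143, 157, 169, 181, 189, 199, 210, 222, 226, 231, 241, 250]

Fragment lengths:
  [0,12): 12 bp
  [12,13): 1 bp
  [13,26): 13 bp
  [26,29): 3 bp
  [29,33): 4 bp
  [33,37): 4 bp
  [37,50): 13 bp
  [50,59): 9 bp
  [59,65): 6 bp
  [65,74): 9 bp
  [74,79): 5 bp
  [79,90): 11 bp
  [90,101): 11 bp
  [101,109): 8 bp
  [109,120): 11 bp
  [120,131): 11 bp
  [131,143): 12 bp
  [143,157): 14 bp
  [157,169): 12 bp
  [169,181): 12 bp
  [181,189): 8 bp
  [189,199): 10 bp
  [199,210): 11 bp
  [210,222): 12 bp
  [222,226): 4 bp
  [226,231): 5 bp
  [231,241): 10 bp
  [241,250): 9 bp
  [250,255): 5 bp

[1,3,4,4,4,5,5,5,6,8,8,9,9,9,10,10,11,11,11,11,11,12,12,12,12,12,13,13,14]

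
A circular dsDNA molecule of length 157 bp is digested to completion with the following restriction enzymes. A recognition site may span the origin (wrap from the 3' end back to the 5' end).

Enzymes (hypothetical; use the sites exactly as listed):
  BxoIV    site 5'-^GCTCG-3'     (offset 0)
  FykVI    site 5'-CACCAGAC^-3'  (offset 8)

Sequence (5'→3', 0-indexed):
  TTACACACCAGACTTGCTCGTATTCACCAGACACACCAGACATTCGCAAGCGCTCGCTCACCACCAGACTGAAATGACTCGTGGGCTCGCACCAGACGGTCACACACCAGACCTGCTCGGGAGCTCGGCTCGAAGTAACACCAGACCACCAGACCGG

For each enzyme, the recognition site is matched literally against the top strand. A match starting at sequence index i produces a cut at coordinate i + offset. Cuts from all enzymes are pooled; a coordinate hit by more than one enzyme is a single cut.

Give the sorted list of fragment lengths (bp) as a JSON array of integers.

[2,2,5,8,8,9,10,13,15,15,16,17,18,19]

Site scan:
  BxoIV GCTCG/0: at [15, 51, 84, 114, 122, 127] ⇒ [15, 51, 84, 114, 122, 127]
  FykVI CACCAGAC/8: at [5, 24, 33, 61, 89, 104, 138, 146] ⇒ [13, 32, 41, 69, 97, 112, 146, 154]

All cut coordinates (distinct, sorted): [13, 15, 32, 41, 51, 69, 84, 97, 112, 114, 122, 127, 146, 154]

Fragments:
  13→15: 2 bp
  15→32: 17 bp
  32→41: 9 bp
  41→51: 10 bp
  51→69: 18 bp
  69→84: 15 bp
  84→97: 13 bp
  97→112: 15 bp
  112→114: 2 bp
  114→122: 8 bp
  122→127: 5 bp
  127→146: 19 bp
  146→154: 8 bp
  154→13 (wrap): 157-154+13 = 16 bp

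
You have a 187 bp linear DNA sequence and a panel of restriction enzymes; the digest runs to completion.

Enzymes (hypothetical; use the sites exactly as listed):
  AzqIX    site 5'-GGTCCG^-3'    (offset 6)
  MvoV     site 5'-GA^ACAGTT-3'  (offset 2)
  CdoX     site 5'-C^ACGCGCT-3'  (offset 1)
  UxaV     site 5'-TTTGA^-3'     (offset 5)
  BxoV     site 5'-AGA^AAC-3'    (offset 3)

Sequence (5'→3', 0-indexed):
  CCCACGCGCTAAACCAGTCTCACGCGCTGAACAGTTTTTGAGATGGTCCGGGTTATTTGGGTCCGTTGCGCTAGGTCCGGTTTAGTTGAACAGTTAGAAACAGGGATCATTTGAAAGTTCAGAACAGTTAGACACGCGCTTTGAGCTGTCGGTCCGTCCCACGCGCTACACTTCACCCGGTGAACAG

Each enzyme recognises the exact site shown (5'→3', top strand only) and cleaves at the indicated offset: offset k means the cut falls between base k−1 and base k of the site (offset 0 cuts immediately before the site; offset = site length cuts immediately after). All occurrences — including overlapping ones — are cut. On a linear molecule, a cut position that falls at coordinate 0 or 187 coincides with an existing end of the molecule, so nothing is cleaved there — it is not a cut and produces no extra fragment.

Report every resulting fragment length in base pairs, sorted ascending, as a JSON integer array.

[3,4,9,9,9,9,10,10,11,11,12,14,15,16,18,27]

Per-enzyme occurrences:
  AzqIX (GGTCCG, off=6): starts [44, 59, 73, 150] → cuts [50, 65, 79, 156]
  MvoV (GAACAGTT, off=2): starts [28, 87, 121] → cuts [30, 89, 123]
  CdoX (CACGCGCT, off=1): starts [2, 20, 132, 159] → cuts [3, 21, 133, 160]
  UxaV (TTTGA, off=5): starts [36, 109, 139] → cuts [41, 114, 144]
  BxoV (AGAAAC, off=3): starts [95] → cuts [98]

Pooled cuts: [3, 21, 30, 41, 50, 65, 79, 89, 98, 114, 123, 133, 144, 156, 160]

Fragment lengths:
  [0,3): 3 bp
  [3,21): 18 bp
  [21,30): 9 bp
  [30,41): 11 bp
  [41,50): 9 bp
  [50,65): 15 bp
  [65,79): 14 bp
  [79,89): 10 bp
  [89,98): 9 bp
  [98,114): 16 bp
  [114,123): 9 bp
  [123,133): 10 bp
  [133,144): 11 bp
  [144,156): 12 bp
  [156,160): 4 bp
  [160,187): 27 bp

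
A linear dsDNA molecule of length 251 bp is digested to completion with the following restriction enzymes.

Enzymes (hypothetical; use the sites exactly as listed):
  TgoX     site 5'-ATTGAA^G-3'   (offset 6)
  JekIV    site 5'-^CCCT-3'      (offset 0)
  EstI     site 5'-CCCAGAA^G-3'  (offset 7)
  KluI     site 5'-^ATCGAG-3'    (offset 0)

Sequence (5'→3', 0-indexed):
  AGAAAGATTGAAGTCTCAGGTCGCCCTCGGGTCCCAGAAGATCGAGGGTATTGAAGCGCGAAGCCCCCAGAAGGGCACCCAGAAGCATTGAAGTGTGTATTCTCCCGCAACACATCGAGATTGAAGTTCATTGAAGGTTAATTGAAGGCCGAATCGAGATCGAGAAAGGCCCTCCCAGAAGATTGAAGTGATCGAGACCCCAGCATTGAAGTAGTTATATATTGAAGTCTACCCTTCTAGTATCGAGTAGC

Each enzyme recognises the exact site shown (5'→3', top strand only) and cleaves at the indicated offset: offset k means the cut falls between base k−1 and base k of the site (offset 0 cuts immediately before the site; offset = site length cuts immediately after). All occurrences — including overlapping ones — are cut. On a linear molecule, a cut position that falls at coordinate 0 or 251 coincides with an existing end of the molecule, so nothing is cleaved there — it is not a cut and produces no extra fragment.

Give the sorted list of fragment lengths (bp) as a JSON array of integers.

[1,3,5,6,6,7,8,10,10,10,11,11,11,11,12,12,12,15,16,16,17,20,21]

Site scan:
  TgoX (ATTGAAG, off=6): starts [6, 49, 86, 119, 129, 140, 181, 204, 220] → cuts [12, 55, 92, 125, 135, 146, 187, 210, 226]
  JekIV (CCCT, off=0): starts [23, 169, 231] → cuts [23, 169, 231]
  EstI (CCCAGAAG, off=7): starts [32, 65, 77, 173] → cuts [39, 72, 84, 180]
  KluI (ATCGAG, off=0): starts [40, 113, 152, 158, 190, 241] → cuts [40, 113, 152, 158, 190, 241]

All cut coordinates (distinct, sorted): [12, 23, 39, 40, 55, 72, 84, 92, 113, 125, 135, 146, 152, 158, 169, 180, 187, 190, 210, 226, 231, 241]

Fragment lengths:
  [0,12): 12 bp
  [12,23): 11 bp
  [23,39): 16 bp
  [39,40): 1 bp
  [40,55): 15 bp
  [55,72): 17 bp
  [72,84): 12 bp
  [84,92): 8 bp
  [92,113): 21 bp
  [113,125): 12 bp
  [125,135): 10 bp
  [135,146): 11 bp
  [146,152): 6 bp
  [152,158): 6 bp
  [158,169): 11 bp
  [169,180): 11 bp
  [180,187): 7 bp
  [187,190): 3 bp
  [190,210): 20 bp
  [210,226): 16 bp
  [226,231): 5 bp
  [231,241): 10 bp
  [241,251): 10 bp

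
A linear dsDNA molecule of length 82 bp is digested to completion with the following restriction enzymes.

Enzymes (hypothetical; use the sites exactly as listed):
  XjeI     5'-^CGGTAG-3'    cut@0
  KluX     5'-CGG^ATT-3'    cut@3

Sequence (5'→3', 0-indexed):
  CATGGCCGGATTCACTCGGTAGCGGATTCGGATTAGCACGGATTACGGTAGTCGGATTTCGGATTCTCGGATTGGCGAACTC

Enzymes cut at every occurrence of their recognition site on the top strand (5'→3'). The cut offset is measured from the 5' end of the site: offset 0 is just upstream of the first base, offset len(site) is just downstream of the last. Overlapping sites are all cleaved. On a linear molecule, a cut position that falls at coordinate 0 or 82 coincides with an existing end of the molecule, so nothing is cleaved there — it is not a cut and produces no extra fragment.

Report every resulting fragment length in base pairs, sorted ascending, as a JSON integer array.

[4,6,7,7,8,9,9,10,10,12]

Site scan:
  XjeI (CGGTAG, off=0): starts [16, 45] → cuts [16, 45]
  KluX (CGGATT, off=3): starts [6, 22, 28, 38, 52, 59, 67] → cuts [9, 25, 31, 41, 55, 62, 70]

Pooled cuts: [9, 16, 25, 31, 41, 45, 55, 62, 70]

Fragments:
  [0,9): 9 bp
  [9,16): 7 bp
  [16,25): 9 bp
  [25,31): 6 bp
  [31,41): 10 bp
  [41,45): 4 bp
  [45,55): 10 bp
  [55,62): 7 bp
  [62,70): 8 bp
  [70,82): 12 bp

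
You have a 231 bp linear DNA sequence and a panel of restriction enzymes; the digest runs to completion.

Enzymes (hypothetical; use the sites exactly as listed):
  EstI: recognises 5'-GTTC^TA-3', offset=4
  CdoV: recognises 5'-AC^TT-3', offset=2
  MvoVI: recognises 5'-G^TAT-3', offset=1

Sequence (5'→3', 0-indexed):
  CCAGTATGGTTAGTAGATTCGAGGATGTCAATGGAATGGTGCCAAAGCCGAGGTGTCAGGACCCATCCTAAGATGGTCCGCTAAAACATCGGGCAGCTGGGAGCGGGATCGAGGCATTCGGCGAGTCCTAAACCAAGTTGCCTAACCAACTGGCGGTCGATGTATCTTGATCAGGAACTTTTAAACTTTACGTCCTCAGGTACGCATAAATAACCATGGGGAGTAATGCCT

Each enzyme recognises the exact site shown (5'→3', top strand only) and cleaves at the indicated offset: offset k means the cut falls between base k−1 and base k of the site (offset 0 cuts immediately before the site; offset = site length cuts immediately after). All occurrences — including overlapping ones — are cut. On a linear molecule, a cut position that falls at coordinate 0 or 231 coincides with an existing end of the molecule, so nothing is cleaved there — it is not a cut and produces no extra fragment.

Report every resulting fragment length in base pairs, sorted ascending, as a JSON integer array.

[4,8,16,45,158]

Per-enzyme occurrences:
  EstI (GTTCTA, off=4): no sites
  CdoV (ACTT, off=2): starts [176, 184] → cuts [178, 186]
  MvoVI (GTAT, off=1): starts [3, 161] → cuts [4, 162]

All cut coordinates (distinct, sorted): [4, 162, 178, 186]

Fragment lengths:
  [0,4): 4 bp
  [4,162): 158 bp
  [162,178): 16 bp
  [178,186): 8 bp
  [186,231): 45 bp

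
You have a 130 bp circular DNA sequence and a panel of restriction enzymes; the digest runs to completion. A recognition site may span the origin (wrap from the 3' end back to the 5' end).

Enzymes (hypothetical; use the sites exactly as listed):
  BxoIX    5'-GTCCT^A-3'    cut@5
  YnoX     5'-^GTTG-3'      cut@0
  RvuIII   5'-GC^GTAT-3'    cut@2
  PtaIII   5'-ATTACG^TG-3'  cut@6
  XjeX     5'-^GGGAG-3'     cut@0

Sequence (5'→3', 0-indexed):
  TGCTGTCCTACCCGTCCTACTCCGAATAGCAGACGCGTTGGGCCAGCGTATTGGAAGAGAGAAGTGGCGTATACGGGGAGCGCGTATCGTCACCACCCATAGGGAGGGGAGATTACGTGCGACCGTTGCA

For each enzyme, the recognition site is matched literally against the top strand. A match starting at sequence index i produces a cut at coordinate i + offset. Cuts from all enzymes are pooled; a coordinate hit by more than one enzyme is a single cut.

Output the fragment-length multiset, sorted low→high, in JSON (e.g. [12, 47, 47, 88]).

Site scan:
  BxoIX GTCCTA/5: at [4, 13] ⇒ [9, 18]
  YnoX GTTG/0: at [36, 124] ⇒ [36, 124]
  RvuIII GCGTAT/2: at [45, 66, 81] ⇒ [47, 68, 83]
  PtaIII ATTACGTG/6: at [111] ⇒ [117]
  XjeX GGGAG/0: at [75, 101, 106] ⇒ [75, 101, 106]

Pooled cuts: [9, 18, 36, 47, 68, 75, 83, 101, 106, 117, 124]

Fragment lengths:
  9→18: 9 bp
  18→36: 18 bp
  36→47: 11 bp
  47→68: 21 bp
  68→75: 7 bp
  75→83: 8 bp
  83→101: 18 bp
  101→106: 5 bp
  106→117: 11 bp
  117→124: 7 bp
  124→9 (wrap): 130-124+9 = 15 bp

[5,7,7,8,9,11,11,15,18,18,21]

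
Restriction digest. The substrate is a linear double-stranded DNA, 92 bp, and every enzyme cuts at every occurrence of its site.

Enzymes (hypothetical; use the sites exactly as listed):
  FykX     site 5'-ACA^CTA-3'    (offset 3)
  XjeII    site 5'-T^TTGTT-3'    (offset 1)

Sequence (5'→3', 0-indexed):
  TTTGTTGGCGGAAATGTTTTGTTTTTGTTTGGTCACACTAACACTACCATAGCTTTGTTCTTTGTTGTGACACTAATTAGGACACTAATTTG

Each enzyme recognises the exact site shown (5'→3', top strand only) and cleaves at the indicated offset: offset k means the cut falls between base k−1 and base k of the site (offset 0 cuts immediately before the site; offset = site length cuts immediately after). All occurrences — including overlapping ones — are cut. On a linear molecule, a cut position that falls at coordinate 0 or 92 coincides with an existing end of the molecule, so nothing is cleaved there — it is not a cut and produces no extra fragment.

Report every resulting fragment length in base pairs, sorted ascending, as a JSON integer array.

[1,6,6,7,8,11,11,12,13,17]

Per-enzyme occurrences:
  FykX (ACACTA, off=3): starts [34, 40, 69, 81] → cuts [37, 43, 72, 84]
  XjeII (TTTGTT, off=1): starts [0, 17, 23, 53, 60] → cuts [1, 18, 24, 54, 61]

All cut coordinates (distinct, sorted): [1, 18, 24, 37, 43, 54, 61, 72, 84]

Fragment lengths:
  [0,1): 1 bp
  [1,18): 17 bp
  [18,24): 6 bp
  [24,37): 13 bp
  [37,43): 6 bp
  [43,54): 11 bp
  [54,61): 7 bp
  [61,72): 11 bp
  [72,84): 12 bp
  [84,92): 8 bp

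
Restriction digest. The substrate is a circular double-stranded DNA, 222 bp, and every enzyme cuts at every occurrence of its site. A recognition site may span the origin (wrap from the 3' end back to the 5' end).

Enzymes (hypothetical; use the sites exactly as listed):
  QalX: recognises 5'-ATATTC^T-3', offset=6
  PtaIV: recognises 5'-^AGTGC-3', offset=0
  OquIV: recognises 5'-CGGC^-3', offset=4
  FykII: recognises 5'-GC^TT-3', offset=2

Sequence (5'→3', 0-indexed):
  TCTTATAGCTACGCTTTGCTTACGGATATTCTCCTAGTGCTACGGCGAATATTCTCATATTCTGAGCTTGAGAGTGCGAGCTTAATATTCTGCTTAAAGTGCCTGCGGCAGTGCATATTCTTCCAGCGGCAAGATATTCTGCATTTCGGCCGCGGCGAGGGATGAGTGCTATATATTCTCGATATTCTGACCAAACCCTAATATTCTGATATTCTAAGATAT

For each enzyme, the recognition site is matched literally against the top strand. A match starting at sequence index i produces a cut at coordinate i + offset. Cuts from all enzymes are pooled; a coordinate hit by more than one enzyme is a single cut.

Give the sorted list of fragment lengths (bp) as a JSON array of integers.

[3,4,4,5,5,5,6,8,8,8,8,9,9,9,9,10,10,11,11,11,12,12,12,14,19]

Per-enzyme occurrences:
  QalX (ATATTCT, off=6): starts [25, 48, 56, 84, 114, 133, 172, 181, 200, 208, 218] → cuts [2, 31, 54, 62, 90, 120, 139, 178, 187, 206, 214]
  PtaIV (AGTGC, off=0): starts [35, 72, 97, 109, 164] → cuts [35, 72, 97, 109, 164]
  OquIV (CGGC, off=4): starts [42, 105, 126, 146, 152] → cuts [46, 109, 130, 150, 156]
  FykII (GCTT, off=2): starts [12, 17, 65, 79, 91] → cuts [14, 19, 67, 81, 93]

Pooled cuts: [2, 14, 19, 31, 35, 46, 54, 62, 67, 72, 81, 90, 93, 97, 109, 120, 130, 139, 150, 156, 164, 178, 187, 206, 214]

Fragment lengths:
  2→14: 12 bp
  14→19: 5 bp
  19→31: 12 bp
  31→35: 4 bp
  35→46: 11 bp
  46→54: 8 bp
  54→62: 8 bp
  62→67: 5 bp
  67→72: 5 bp
  72→81: 9 bp
  81→90: 9 bp
  90→93: 3 bp
  93→97: 4 bp
  97→109: 12 bp
  109→120: 11 bp
  120→130: 10 bp
  130→139: 9 bp
  139→150: 11 bp
  150→156: 6 bp
  156→164: 8 bp
  164→178: 14 bp
  178→187: 9 bp
  187→206: 19 bp
  206→214: 8 bp
  214→2 (wrap): 222-214+2 = 10 bp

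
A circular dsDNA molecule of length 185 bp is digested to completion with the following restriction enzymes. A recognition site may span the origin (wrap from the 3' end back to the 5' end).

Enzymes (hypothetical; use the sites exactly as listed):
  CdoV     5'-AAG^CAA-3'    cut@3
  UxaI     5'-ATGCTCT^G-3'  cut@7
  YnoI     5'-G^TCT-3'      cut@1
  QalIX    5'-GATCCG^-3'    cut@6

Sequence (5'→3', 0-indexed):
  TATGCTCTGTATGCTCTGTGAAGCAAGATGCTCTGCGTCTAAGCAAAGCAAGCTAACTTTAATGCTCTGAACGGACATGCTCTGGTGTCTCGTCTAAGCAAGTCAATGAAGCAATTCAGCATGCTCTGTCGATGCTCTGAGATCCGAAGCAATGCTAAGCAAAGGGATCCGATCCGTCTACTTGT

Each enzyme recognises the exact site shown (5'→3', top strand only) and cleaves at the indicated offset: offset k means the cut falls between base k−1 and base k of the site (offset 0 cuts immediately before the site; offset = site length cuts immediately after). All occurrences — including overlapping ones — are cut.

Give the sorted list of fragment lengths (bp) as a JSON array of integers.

[3,3,4,5,5,5,6,6,6,8,9,10,11,11,12,13,15,16,17,20]

Per-enzyme occurrences:
  CdoV (AAGCAA, off=3): starts [20, 40, 45, 95, 108, 146, 156] → cuts [23, 43, 48, 98, 111, 149, 159]
  UxaI (ATGCTCTG, off=7): starts [1, 10, 27, 61, 76, 120, 131] → cuts [8, 17, 34, 68, 83, 127, 138]
  YnoI (GTCT, off=1): starts [36, 86, 91, 175] → cuts [37, 87, 92, 176]
  QalIX (GATCCG, off=6): starts [140, 165, 170] → cuts [146, 171, 176]

All cut coordinates (distinct, sorted): [8, 17, 23, 34, 37, 43, 48, 68, 83, 87, 92, 98, 111, 127, 138, 146, 149, 159, 171, 176]

Fragments:
  8→17: 9 bp
  17→23: 6 bp
  23→34: 11 bp
  34→37: 3 bp
  37→43: 6 bp
  43→48: 5 bp
  48→68: 20 bp
  68→83: 15 bp
  83→87: 4 bp
  87→92: 5 bp
  92→98: 6 bp
  98→111: 13 bp
  111→127: 16 bp
  127→138: 11 bp
  138→146: 8 bp
  146→149: 3 bp
  149→159: 10 bp
  159→171: 12 bp
  171→176: 5 bp
  176→8 (wrap): 185-176+8 = 17 bp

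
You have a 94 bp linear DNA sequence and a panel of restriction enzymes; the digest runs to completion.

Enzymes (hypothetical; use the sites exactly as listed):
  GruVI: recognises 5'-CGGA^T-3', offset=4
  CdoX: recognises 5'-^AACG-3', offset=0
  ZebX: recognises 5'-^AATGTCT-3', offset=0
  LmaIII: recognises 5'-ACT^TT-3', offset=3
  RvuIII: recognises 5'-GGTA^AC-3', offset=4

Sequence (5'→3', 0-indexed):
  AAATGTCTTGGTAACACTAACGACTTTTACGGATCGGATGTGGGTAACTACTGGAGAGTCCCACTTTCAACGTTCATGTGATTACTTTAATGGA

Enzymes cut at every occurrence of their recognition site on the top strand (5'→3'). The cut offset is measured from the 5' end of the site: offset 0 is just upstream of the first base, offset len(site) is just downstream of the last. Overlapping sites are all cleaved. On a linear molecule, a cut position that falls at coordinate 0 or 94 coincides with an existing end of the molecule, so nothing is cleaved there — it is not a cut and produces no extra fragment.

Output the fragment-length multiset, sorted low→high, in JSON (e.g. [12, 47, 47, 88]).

[1,3,5,5,7,8,8,8,12,18,19]

Scan for sites:
  GruVI (CGGAT, off=4): starts [29, 34] → cuts [33, 38]
  CdoX (AACG, off=0): starts [18, 68] → cuts [18, 68]
  ZebX (AATGTCT, off=0): starts [1] → cuts [1]
  LmaIII (ACTTT, off=3): starts [22, 62, 83] → cuts [25, 65, 86]
  RvuIII (GGTAAC, off=4): starts [9, 42] → cuts [13, 46]

All cut coordinates (distinct, sorted): [1, 13, 18, 25, 33, 38, 46, 65, 68, 86]

Fragments:
  [0,1): 1 bp
  [1,13): 12 bp
  [13,18): 5 bp
  [18,25): 7 bp
  [25,33): 8 bp
  [33,38): 5 bp
  [38,46): 8 bp
  [46,65): 19 bp
  [65,68): 3 bp
  [68,86): 18 bp
  [86,94): 8 bp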